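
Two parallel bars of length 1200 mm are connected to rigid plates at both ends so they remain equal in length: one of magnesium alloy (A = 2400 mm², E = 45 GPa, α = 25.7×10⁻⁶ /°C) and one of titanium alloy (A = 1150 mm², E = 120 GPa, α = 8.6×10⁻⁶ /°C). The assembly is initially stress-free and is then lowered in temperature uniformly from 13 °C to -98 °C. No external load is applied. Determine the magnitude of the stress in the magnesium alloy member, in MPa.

σ ≈ 47.9 MPa (tensile)

Both members must finish at the same length. With the larger α, the magnesium alloy tends to over-contract; the plates restrain it, putting the magnesium alloy in tension and the titanium alloy in compression. With no external load the two internal forces are equal and opposite, magnitude P.
Setting the final lengths equal and cancelling L: (α₁ − α₂)ΔT = P/(A₁E₁) + P/(A₂E₂).
|α₁ − α₂|·ΔT = 17.1×10⁻⁶ × 111 = 0.001898.
1/(A₁E₁) + 1/(A₂E₂) = 1/(2400×45×10³) + 1/(1150×120×10³) = 1.651×10⁻⁸ N⁻¹.
P = 0.001898 / 1.651×10⁻⁸ = 115000 N = 115 kN.
σ_{magnesium alloy} = P/A₁ = 115000/2400 = 47.92 MPa, tensile.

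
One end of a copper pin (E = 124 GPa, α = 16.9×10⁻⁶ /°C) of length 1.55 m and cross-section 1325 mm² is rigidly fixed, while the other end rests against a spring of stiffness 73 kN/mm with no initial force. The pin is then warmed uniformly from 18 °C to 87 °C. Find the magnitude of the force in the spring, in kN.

Free thermal expansion: δ_free = αΔT L = 16.9×10⁻⁶ × 69 × 1550 = 1.807 mm.
With a force P in the spring, the elastic change of the pin is PL/(AE) and that of the spring is P/k; compatibility requires their sum to equal δ_free.
So P = δ_free / [L/(AE) + 1/k] = 1.807 / [ 1550/(1325×124×10³) + 1/(73×10³) ].
P = 1.807 / 2.313×10⁻⁵ = 78130 N.

P ≈ 78.1 kN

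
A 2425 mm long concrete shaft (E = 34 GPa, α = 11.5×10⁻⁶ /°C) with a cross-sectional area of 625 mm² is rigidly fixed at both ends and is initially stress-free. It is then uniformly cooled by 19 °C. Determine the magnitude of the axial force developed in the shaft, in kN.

P ≈ 4.64 kN (tensile)

The ends cannot move, so σ = EαΔT = 34×10³ × 11.5×10⁻⁶ × 19 = 7.429 MPa.
P = AEαΔT = 625 × 34×10³ × 11.5×10⁻⁶ × 19 = 4.643 kN (tensile).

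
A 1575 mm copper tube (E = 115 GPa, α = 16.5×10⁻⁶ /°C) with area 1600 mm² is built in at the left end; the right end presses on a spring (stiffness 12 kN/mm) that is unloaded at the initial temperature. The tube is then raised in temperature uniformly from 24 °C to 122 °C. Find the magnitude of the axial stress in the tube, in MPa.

Free thermal expansion: δ_free = αΔT L = 16.5×10⁻⁶ × 98 × 1575 = 2.547 mm.
Let P be the compressive force at the spring. The tube shortens elastically by PL/(AE) and the spring compresses by P/k; together these equal δ_free.
P [ L/(AE) + 1/k ] = δ_free → P [ 1575/(1600×115×10³) + 1/(12×10³) ] = 2.547.
P = 2.547 / 9.189×10⁻⁵ = 27710 N.
σ = P/A = 27710/1600 = 17.32 MPa.

σ ≈ 17.3 MPa (compressive)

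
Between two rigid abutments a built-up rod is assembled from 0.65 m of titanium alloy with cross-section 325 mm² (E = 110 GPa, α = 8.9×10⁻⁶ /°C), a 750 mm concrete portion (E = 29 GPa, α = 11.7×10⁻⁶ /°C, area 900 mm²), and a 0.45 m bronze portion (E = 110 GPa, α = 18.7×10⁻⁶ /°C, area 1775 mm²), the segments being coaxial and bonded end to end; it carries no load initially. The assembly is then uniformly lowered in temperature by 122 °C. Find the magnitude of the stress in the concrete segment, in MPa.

If the supports were absent, the total length change would be Σ αᵢΔT Lᵢ = 8.9×10⁻⁶×122×650 + 11.7×10⁻⁶×122×750 + 18.7×10⁻⁶×122×450 = 2.803 mm.
Since the ends are fixed, an axial force P builds up, equal in every segment, with P · Σ Lᵢ/(AᵢEᵢ) = δ_free.
Σ Lᵢ/(AᵢEᵢ) = 650/(325×110×10³) + 750/(900×29×10³) + 450/(1775×110×10³) = 4.922×10⁻⁵ mm/N.
P = 2.803 / 4.922×10⁻⁵ = 56940 N = 56.94 kN, tensile.
σ_{concrete} = P / A = 56940 / 900 = 63.27 MPa.

σ ≈ 63.3 MPa (tensile)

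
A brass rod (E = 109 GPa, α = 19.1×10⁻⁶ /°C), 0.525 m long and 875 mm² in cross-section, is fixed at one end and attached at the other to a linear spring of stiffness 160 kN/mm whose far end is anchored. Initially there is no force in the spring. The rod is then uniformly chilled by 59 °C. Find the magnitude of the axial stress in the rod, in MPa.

σ ≈ 57.5 MPa (tensile)

Free thermal contraction: δ_free = αΔT L = 19.1×10⁻⁶ × 59 × 525 = 0.5916 mm.
Let P be the tensile force in the spring. The rod extends elastically by PL/(AE) and the spring stretches by P/k; together these equal δ_free.
So P = δ_free / [L/(AE) + 1/k] = 0.5916 / [ 525/(875×109×10³) + 1/(160×10³) ].
P = 0.5916 / 1.175×10⁻⁵ = 50330 N.
σ = P/A = 50330/875 = 57.52 MPa.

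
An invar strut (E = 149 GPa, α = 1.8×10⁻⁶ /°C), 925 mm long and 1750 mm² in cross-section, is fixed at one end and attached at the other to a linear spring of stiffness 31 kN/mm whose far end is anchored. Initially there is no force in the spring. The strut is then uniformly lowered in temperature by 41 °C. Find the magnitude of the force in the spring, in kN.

The unrestrained thermal change is αΔT L = 1.8×10⁻⁶ × 41 × 925 = 0.06826 mm.
Let P be the tensile force in the spring. The strut extends elastically by PL/(AE) and the spring stretches by P/k; together these equal δ_free.
P [ L/(AE) + 1/k ] = δ_free → P [ 925/(1750×149×10³) + 1/(31×10³) ] = 0.06826.
P = 0.06826 / 3.581×10⁻⁵ = 1907 N.

P ≈ 1.91 kN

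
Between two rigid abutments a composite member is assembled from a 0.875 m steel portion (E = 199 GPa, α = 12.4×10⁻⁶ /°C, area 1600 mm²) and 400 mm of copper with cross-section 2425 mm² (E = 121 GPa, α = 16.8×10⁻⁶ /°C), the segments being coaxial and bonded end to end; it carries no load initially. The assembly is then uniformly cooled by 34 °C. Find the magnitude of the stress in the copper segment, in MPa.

σ ≈ 59.9 MPa (tensile)

With the walls removed the bar would change length by δ_free = Σ αᵢΔT Lᵢ = 12.4×10⁻⁶×34×875 + 16.8×10⁻⁶×34×400 = 0.5974 mm.
The walls prevent any net length change, so an axial force P (same in every segment) develops. Compatibility: P · Σ Lᵢ/(AᵢEᵢ) = δ_free.
The series flexibility is Σ Lᵢ/(AᵢEᵢ) = 875/(1600×199×10³) + 400/(2425×121×10³) = 4.111×10⁻⁶ mm/N.
So P = 0.5974 / 4.111×10⁻⁶ = 145.3 kN, tensile.
σ_{copper} = P / A = 145300 / 2425 = 59.92 MPa.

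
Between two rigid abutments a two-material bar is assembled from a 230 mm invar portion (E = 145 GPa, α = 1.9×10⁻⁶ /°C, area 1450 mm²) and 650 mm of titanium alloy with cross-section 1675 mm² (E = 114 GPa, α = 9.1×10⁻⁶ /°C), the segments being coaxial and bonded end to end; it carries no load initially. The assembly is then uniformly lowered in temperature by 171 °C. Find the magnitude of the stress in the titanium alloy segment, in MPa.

If the supports were absent, the total length change would be Σ αᵢΔT Lᵢ = 1.9×10⁻⁶×171×230 + 9.1×10⁻⁶×171×650 = 1.086 mm.
The rigid supports impose zero overall length change; the single axial force P common to all segments must satisfy P Σ Lᵢ/(AᵢEᵢ) = δ_free.
Σ Lᵢ/(AᵢEᵢ) = 230/(1450×145×10³) + 650/(1675×114×10³) = 4.498×10⁻⁶ mm/N.
P = 1.086 / 4.498×10⁻⁶ = 241500 N = 241.5 kN, tensile.
σ_{titanium alloy} = P / A = 241500 / 1675 = 144.2 MPa.

σ ≈ 144 MPa (tensile)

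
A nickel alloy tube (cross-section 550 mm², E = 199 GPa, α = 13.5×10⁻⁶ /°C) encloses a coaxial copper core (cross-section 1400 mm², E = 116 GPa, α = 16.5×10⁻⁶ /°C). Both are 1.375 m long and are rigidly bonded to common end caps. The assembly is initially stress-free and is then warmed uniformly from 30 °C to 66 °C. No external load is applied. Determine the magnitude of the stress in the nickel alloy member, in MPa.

σ ≈ 12.8 MPa (tensile)

Both members must finish at the same length. With the larger α, the copper tends to over-expand; the plates restrain it, putting the copper in compression and the nickel alloy in tension. With no external load the two internal forces are equal and opposite, magnitude P.
Compatibility of the two members (thermal + elastic change equal): (α₁ − α₂)ΔT = P·[1/(A₁E₁) + 1/(A₂E₂)].
|α₁ − α₂|·ΔT = 3×10⁻⁶ × 36 = 0.000108.
1/(A₁E₁) + 1/(A₂E₂) = 1/(550×199×10³) + 1/(1400×116×10³) = 1.529×10⁻⁸ N⁻¹.
P = 0.000108 / 1.529×10⁻⁸ = 7061 N = 7.061 kN.
σ_{nickel alloy} = P/A₁ = 7061/550 = 12.84 MPa, tensile.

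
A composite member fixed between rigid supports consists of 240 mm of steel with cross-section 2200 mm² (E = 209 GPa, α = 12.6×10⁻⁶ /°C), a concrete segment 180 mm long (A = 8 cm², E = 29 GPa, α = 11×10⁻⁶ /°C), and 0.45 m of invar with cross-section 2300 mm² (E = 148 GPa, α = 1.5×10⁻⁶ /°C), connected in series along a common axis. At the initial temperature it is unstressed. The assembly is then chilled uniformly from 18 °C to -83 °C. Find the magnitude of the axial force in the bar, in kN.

P ≈ 59.7 kN (tensile)

If the supports were absent, the total length change would be Σ αᵢΔT Lᵢ = 12.6×10⁻⁶×101×240 + 11×10⁻⁶×101×180 + 1.5×10⁻⁶×101×450 = 0.5736 mm.
The rigid supports impose zero overall length change; the single axial force P common to all segments must satisfy P Σ Lᵢ/(AᵢEᵢ) = δ_free.
Σ Lᵢ/(AᵢEᵢ) = 240/(2200×209×10³) + 180/(800×29×10³) + 450/(2300×148×10³) = 9.603×10⁻⁶ mm/N.
So P = 0.5736 / 9.603×10⁻⁶ = 59.73 kN, tensile.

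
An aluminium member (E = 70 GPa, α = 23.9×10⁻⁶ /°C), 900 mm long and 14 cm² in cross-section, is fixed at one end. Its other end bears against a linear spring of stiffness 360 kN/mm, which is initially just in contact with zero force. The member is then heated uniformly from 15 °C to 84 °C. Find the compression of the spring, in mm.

δ ≈ 0.345 mm

The unrestrained thermal change is αΔT L = 23.9×10⁻⁶ × 69 × 900 = 1.484 mm.
Let P be the compressive force at the spring. The member shortens elastically by PL/(AE) and the spring compresses by P/k; together these equal δ_free.
P [ L/(AE) + 1/k ] = δ_free → P [ 900/(1400×70×10³) + 1/(360×10³) ] = 1.484.
P = 1.484 / 1.196×10⁻⁵ = 124100 N.
Spring compression = P/k = 124100/(360×10³) = 0.3447 mm.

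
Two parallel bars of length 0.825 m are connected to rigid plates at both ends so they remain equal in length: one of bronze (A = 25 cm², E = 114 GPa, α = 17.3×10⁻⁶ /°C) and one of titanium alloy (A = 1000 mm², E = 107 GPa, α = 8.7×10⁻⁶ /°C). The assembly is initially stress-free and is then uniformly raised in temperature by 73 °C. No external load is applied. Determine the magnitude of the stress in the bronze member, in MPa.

σ ≈ 19.5 MPa (compressive)

Equilibrium of a rigid end plate with no external load gives equal and opposite internal forces ±P in the two members. Since α_{bronze} > α_{titanium alloy}, heating drives the bronze into compression and the titanium alloy into tension.
Setting the final lengths equal and cancelling L: (α₁ − α₂)ΔT = P/(A₁E₁) + P/(A₂E₂).
|α₁ − α₂|·ΔT = 8.6×10⁻⁶ × 73 = 0.0006278.
1/(A₁E₁) + 1/(A₂E₂) = 1/(2500×114×10³) + 1/(1000×107×10³) = 1.285×10⁻⁸ N⁻¹.
P = 0.0006278 / 1.285×10⁻⁸ = 48840 N = 48.84 kN.
σ_{bronze} = P/A₁ = 48840/2500 = 19.54 MPa, compressive.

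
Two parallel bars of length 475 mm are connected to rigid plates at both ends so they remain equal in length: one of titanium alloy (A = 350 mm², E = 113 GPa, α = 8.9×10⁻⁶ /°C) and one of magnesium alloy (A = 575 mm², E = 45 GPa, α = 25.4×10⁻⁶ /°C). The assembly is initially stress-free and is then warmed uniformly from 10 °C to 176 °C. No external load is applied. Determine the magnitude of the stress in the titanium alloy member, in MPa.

Both members must finish at the same length. With the larger α, the magnesium alloy tends to over-expand; the plates restrain it, putting the magnesium alloy in compression and the titanium alloy in tension. With no external load the two internal forces are equal and opposite, magnitude P.
Compatibility of the two members (thermal + elastic change equal): (α₁ − α₂)ΔT = P·[1/(A₁E₁) + 1/(A₂E₂)].
|α₁ − α₂|·ΔT = 16.5×10⁻⁶ × 166 = 0.002739.
1/(A₁E₁) + 1/(A₂E₂) = 1/(350×113×10³) + 1/(575×45×10³) = 6.393×10⁻⁸ N⁻¹.
P = 0.002739 / 6.393×10⁻⁸ = 42840 N = 42.84 kN.
σ_{titanium alloy} = P/A₁ = 42840/350 = 122.4 MPa, tensile.

σ ≈ 122 MPa (tensile)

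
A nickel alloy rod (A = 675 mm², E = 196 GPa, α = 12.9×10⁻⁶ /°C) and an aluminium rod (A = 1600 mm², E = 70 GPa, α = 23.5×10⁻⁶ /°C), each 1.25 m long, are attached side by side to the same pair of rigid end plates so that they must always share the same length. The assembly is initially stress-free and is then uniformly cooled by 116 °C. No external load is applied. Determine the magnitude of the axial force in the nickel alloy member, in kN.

Equilibrium of a rigid end plate with no external load gives equal and opposite internal forces ±P in the two members. Since α_{aluminium} > α_{nickel alloy}, cooling drives the aluminium into tension and the nickel alloy into compression.
Setting the final lengths equal and cancelling L: (α₁ − α₂)ΔT = P/(A₁E₁) + P/(A₂E₂).
|α₁ − α₂|·ΔT = 10.6×10⁻⁶ × 116 = 0.00123.
1/(A₁E₁) + 1/(A₂E₂) = 1/(675×196×10³) + 1/(1600×70×10³) = 1.649×10⁻⁸ N⁻¹.
So P = 0.00123 / 1.649×10⁻⁸ = 74.58 kN.

P ≈ 74.6 kN (compressive in the nickel alloy)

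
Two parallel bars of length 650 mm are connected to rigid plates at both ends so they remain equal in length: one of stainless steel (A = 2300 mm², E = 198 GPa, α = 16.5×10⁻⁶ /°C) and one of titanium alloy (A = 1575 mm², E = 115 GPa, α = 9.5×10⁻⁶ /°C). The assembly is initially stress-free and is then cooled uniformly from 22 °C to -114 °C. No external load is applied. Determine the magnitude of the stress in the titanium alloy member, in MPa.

σ ≈ 78.3 MPa (compressive)

Equilibrium of a rigid end plate with no external load gives equal and opposite internal forces ±P in the two members. Since α_{stainless steel} > α_{titanium alloy}, cooling drives the stainless steel into tension and the titanium alloy into compression.
Equating the net (thermal + elastic) strains gives |α₁ − α₂|·ΔT = P·[1/(A₁E₁) + 1/(A₂E₂)].
|α₁ − α₂|·ΔT = 7×10⁻⁶ × 136 = 0.000952.
1/(A₁E₁) + 1/(A₂E₂) = 1/(2300×198×10³) + 1/(1575×115×10³) = 7.717×10⁻⁹ N⁻¹.
P = 0.000952 / 7.717×10⁻⁹ = 123400 N = 123.4 kN.
σ_{titanium alloy} = P/A₂ = 123400/1575 = 78.33 MPa, compressive.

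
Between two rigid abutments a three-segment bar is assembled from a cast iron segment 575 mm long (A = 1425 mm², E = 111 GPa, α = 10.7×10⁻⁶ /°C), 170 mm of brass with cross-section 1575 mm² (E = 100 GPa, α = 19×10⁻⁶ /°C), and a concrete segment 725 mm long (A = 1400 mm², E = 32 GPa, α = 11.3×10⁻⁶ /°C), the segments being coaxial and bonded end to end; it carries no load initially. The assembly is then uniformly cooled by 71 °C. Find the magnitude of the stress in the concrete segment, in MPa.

If the supports were absent, the total length change would be Σ αᵢΔT Lᵢ = 10.7×10⁻⁶×71×575 + 19×10⁻⁶×71×170 + 11.3×10⁻⁶×71×725 = 1.248 mm.
Since the ends are fixed, an axial force P builds up, equal in every segment, with P · Σ Lᵢ/(AᵢEᵢ) = δ_free.
Σ Lᵢ/(AᵢEᵢ) = 575/(1425×111×10³) + 170/(1575×100×10³) + 725/(1400×32×10³) = 2.09×10⁻⁵ mm/N.
P = 1.248 / 2.09×10⁻⁵ = 59710 N = 59.71 kN, tensile.
σ_{concrete} = P / A = 59710 / 1400 = 42.65 MPa.

σ ≈ 42.7 MPa (tensile)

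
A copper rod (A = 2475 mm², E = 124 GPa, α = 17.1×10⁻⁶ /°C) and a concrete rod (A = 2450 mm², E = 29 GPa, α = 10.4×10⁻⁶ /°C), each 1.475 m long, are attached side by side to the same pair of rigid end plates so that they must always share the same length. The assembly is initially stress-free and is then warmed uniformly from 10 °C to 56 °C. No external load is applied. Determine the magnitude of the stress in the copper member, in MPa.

Both members must finish at the same length. With the larger α, the copper tends to over-expand; the plates restrain it, putting the copper in compression and the concrete in tension. With no external load the two internal forces are equal and opposite, magnitude P.
Setting the final lengths equal and cancelling L: (α₁ − α₂)ΔT = P/(A₁E₁) + P/(A₂E₂).
|α₁ − α₂|·ΔT = 6.7×10⁻⁶ × 46 = 0.0003082.
1/(A₁E₁) + 1/(A₂E₂) = 1/(2475×124×10³) + 1/(2450×29×10³) = 1.733×10⁻⁸ N⁻¹.
So P = 0.0003082 / 1.733×10⁻⁸ = 17.78 kN.
σ_{copper} = P/A₁ = 17780/2475 = 7.184 MPa, compressive.

σ ≈ 7.18 MPa (compressive)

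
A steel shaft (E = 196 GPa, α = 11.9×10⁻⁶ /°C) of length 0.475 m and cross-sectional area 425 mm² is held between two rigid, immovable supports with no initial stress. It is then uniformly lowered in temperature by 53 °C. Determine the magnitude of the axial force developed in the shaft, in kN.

Full restraint means ε = 0, so the stress is σ = EαΔT = 196×10³ × 11.9×10⁻⁶ × 53 = 123.6 MPa.
P = AEαΔT = 425 × 196×10³ × 11.9×10⁻⁶ × 53 = 52.54 kN (tensile).

P ≈ 52.5 kN (tensile)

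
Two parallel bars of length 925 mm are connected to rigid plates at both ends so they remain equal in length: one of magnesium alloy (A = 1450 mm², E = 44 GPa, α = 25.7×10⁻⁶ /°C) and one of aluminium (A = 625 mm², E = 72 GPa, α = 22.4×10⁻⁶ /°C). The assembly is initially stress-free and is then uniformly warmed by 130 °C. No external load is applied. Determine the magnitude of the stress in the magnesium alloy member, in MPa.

σ ≈ 7.81 MPa (compressive)

The magnesium alloy has the larger α, so on heating it would change length more than the aluminium if both were free. The rigid plates force a common final length, so the magnesium alloy is put into compression and the aluminium into tension, with equal and opposite forces P (no external load).
Equating the net (thermal + elastic) strains gives |α₁ − α₂|·ΔT = P·[1/(A₁E₁) + 1/(A₂E₂)].
|α₁ − α₂|·ΔT = 3.3×10⁻⁶ × 130 = 0.000429.
1/(A₁E₁) + 1/(A₂E₂) = 1/(1450×44×10³) + 1/(625×72×10³) = 3.79×10⁻⁸ N⁻¹.
P = 0.000429 / 3.79×10⁻⁸ = 11320 N = 11.32 kN.
σ_{magnesium alloy} = P/A₁ = 11320/1450 = 7.807 MPa, compressive.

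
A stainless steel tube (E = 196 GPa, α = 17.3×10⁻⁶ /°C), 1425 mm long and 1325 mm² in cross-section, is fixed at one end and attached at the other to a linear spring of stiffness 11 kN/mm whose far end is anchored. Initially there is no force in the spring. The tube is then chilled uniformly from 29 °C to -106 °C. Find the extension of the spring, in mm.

δ ≈ 3.14 mm

The unrestrained thermal change is αΔT L = 17.3×10⁻⁶ × 135 × 1425 = 3.328 mm.
Let P be the tensile force in the spring. The tube extends elastically by PL/(AE) and the spring stretches by P/k; together these equal δ_free.
So P = δ_free / [L/(AE) + 1/k] = 3.328 / [ 1425/(1325×196×10³) + 1/(11×10³) ].
P = 3.328 / 9.64×10⁻⁵ = 34530 N.
Spring extension = P/k = 34530/(11×10³) = 3.139 mm.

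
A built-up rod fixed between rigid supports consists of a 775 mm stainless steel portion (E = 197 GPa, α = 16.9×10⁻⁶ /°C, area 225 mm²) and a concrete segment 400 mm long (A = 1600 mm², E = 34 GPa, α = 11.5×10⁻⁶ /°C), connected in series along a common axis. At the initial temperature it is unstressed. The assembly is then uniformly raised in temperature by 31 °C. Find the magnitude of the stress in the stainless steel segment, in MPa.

With the walls removed the bar would change length by δ_free = Σ αᵢΔT Lᵢ = 16.9×10⁻⁶×31×775 + 11.5×10⁻⁶×31×400 = 0.5486 mm.
Since the ends are fixed, an axial force P builds up, equal in every segment, with P · Σ Lᵢ/(AᵢEᵢ) = δ_free.
Σ Lᵢ/(AᵢEᵢ) = 775/(225×197×10³) + 400/(1600×34×10³) = 2.484×10⁻⁵ mm/N.
Hence P = δ_free / Σ(L/AE) = 0.5486/2.484×10⁻⁵ = 22.09 kN (compressive).
σ_{stainless steel} = P / A = 22090 / 225 = 98.17 MPa.

σ ≈ 98.2 MPa (compressive)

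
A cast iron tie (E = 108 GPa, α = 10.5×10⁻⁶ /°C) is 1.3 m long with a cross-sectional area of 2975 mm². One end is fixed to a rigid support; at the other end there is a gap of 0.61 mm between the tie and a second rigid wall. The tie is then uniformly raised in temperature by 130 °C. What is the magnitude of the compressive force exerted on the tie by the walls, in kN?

If the wall were absent the tie would grow by αΔT L = 10.5×10⁻⁶ × 130 × 1300 = 1.774 mm.
This exceeds the 0.61 mm gap, so the wall pushes back. The portion of expansion that must be recovered elastically is δ_free − gap = 1.774 − 0.61 = 1.164 mm.
That suppressed elongation corresponds to σ = E·Δ/L = 108×10³ × 1.164/1300 = 96.74 MPa.
Force on the wall = σA = 96.74 × 2975 mm² = 287.8 kN.

P ≈ 288 kN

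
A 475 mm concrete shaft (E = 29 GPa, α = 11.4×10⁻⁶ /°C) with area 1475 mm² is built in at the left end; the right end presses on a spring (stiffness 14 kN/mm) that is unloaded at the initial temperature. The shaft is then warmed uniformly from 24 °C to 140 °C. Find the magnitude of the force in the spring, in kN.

Free thermal expansion: δ_free = αΔT L = 11.4×10⁻⁶ × 116 × 475 = 0.6281 mm.
Let P be the compressive force at the spring. The shaft shortens elastically by PL/(AE) and the spring compresses by P/k; together these equal δ_free.
So P = δ_free / [L/(AE) + 1/k] = 0.6281 / [ 475/(1475×29×10³) + 1/(14×10³) ].
P = 0.6281 / 8.253×10⁻⁵ = 7611 N.

P ≈ 7.61 kN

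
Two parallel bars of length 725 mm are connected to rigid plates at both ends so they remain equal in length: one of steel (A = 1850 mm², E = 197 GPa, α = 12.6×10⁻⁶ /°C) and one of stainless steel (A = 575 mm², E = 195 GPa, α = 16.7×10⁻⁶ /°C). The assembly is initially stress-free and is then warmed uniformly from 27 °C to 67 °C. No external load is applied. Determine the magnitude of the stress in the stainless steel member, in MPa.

σ ≈ 24.5 MPa (compressive)

Both members must finish at the same length. With the larger α, the stainless steel tends to over-expand; the plates restrain it, putting the stainless steel in compression and the steel in tension. With no external load the two internal forces are equal and opposite, magnitude P.
Setting the final lengths equal and cancelling L: (α₁ − α₂)ΔT = P/(A₁E₁) + P/(A₂E₂).
|α₁ − α₂|·ΔT = 4.1×10⁻⁶ × 40 = 0.000164.
1/(A₁E₁) + 1/(A₂E₂) = 1/(1850×197×10³) + 1/(575×195×10³) = 1.166×10⁻⁸ N⁻¹.
P = 0.000164 / 1.166×10⁻⁸ = 14060 N = 14.06 kN.
σ_{stainless steel} = P/A₂ = 14060/575 = 24.46 MPa, compressive.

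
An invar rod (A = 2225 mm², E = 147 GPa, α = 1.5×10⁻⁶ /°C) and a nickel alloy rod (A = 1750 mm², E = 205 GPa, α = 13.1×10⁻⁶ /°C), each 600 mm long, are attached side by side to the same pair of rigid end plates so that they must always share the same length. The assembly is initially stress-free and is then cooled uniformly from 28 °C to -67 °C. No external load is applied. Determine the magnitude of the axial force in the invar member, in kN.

P ≈ 189 kN (compressive in the invar)

Equilibrium of a rigid end plate with no external load gives equal and opposite internal forces ±P in the two members. Since α_{nickel alloy} > α_{invar}, cooling drives the nickel alloy into tension and the invar into compression.
Equating the net (thermal + elastic) strains gives |α₁ − α₂|·ΔT = P·[1/(A₁E₁) + 1/(A₂E₂)].
|α₁ − α₂|·ΔT = 11.6×10⁻⁶ × 95 = 0.001102.
1/(A₁E₁) + 1/(A₂E₂) = 1/(2225×147×10³) + 1/(1750×205×10³) = 5.845×10⁻⁹ N⁻¹.
P = 0.001102 / 5.845×10⁻⁹ = 188500 N = 188.5 kN.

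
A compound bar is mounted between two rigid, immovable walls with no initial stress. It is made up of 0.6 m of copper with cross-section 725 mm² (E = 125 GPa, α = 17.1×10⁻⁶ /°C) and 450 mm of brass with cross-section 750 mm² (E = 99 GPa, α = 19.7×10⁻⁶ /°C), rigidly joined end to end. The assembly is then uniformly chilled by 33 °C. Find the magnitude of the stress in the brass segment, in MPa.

If the supports were absent, the total length change would be Σ αᵢΔT Lᵢ = 17.1×10⁻⁶×33×600 + 19.7×10⁻⁶×33×450 = 0.6311 mm.
The rigid supports impose zero overall length change; the single axial force P common to all segments must satisfy P Σ Lᵢ/(AᵢEᵢ) = δ_free.
Σ Lᵢ/(AᵢEᵢ) = 600/(725×125×10³) + 450/(750×99×10³) = 1.268×10⁻⁵ mm/N.
Hence P = δ_free / Σ(L/AE) = 0.6311/1.268×10⁻⁵ = 49.77 kN (tensile).
σ_{brass} = P / A = 49770 / 750 = 66.36 MPa.

σ ≈ 66.4 MPa (tensile)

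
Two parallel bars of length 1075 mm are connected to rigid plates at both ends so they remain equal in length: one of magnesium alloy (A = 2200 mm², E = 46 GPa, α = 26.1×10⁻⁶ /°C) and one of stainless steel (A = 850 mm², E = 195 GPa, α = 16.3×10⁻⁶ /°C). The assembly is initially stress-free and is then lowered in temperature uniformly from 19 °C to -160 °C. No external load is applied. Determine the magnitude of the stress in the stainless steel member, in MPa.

σ ≈ 130 MPa (compressive)

Both members must finish at the same length. With the larger α, the magnesium alloy tends to over-contract; the plates restrain it, putting the magnesium alloy in tension and the stainless steel in compression. With no external load the two internal forces are equal and opposite, magnitude P.
Equating the net (thermal + elastic) strains gives |α₁ − α₂|·ΔT = P·[1/(A₁E₁) + 1/(A₂E₂)].
|α₁ − α₂|·ΔT = 9.8×10⁻⁶ × 179 = 0.001754.
1/(A₁E₁) + 1/(A₂E₂) = 1/(2200×46×10³) + 1/(850×195×10³) = 1.591×10⁻⁸ N⁻¹.
So P = 0.001754 / 1.591×10⁻⁸ = 110.2 kN.
σ_{stainless steel} = P/A₂ = 110200/850 = 129.7 MPa, compressive.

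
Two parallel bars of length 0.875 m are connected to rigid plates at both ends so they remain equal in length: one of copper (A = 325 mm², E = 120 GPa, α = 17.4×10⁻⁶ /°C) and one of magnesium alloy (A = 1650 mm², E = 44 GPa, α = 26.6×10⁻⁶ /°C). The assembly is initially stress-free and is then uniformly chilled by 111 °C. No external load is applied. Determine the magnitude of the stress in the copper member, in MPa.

σ ≈ 79.7 MPa (compressive)

The magnesium alloy has the larger α, so on cooling it would change length more than the copper if both were free. The rigid plates force a common final length, so the magnesium alloy is put into tension and the copper into compression, with equal and opposite forces P (no external load).
Equating the net (thermal + elastic) strains gives |α₁ − α₂|·ΔT = P·[1/(A₁E₁) + 1/(A₂E₂)].
|α₁ − α₂|·ΔT = 9.2×10⁻⁶ × 111 = 0.001021.
1/(A₁E₁) + 1/(A₂E₂) = 1/(325×120×10³) + 1/(1650×44×10³) = 3.942×10⁻⁸ N⁻¹.
P = 0.001021 / 3.942×10⁻⁸ = 25910 N = 25.91 kN.
σ_{copper} = P/A₁ = 25910/325 = 79.72 MPa, compressive.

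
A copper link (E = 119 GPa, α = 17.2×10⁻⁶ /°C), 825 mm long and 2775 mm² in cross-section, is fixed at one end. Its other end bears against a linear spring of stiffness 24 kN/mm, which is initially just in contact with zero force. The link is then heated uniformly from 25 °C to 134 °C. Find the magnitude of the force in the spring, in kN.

Free thermal expansion: δ_free = αΔT L = 17.2×10⁻⁶ × 109 × 825 = 1.547 mm.
Let P be the compressive force at the spring. The link shortens elastically by PL/(AE) and the spring compresses by P/k; together these equal δ_free.
P [ L/(AE) + 1/k ] = δ_free → P [ 825/(2775×119×10³) + 1/(24×10³) ] = 1.547.
P = 1.547 / 4.416×10⁻⁵ = 35020 N.

P ≈ 35 kN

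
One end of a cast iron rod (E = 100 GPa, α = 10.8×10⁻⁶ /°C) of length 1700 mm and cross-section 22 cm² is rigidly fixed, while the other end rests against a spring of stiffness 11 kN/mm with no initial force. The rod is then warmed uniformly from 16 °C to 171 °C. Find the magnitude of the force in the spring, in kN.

P ≈ 28.9 kN

The unrestrained thermal change is αΔT L = 10.8×10⁻⁶ × 155 × 1700 = 2.846 mm.
Let P be the compressive force at the spring. The rod shortens elastically by PL/(AE) and the spring compresses by P/k; together these equal δ_free.
P [ L/(AE) + 1/k ] = δ_free → P [ 1700/(2200×100×10³) + 1/(11×10³) ] = 2.846.
P = 2.846 / 9.864×10⁻⁵ = 28850 N.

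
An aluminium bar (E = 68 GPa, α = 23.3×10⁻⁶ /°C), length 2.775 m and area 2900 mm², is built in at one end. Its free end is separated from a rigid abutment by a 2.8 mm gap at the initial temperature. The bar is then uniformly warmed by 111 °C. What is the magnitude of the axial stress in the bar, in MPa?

σ ≈ 107 MPa (compressive)

Free thermal elongation = αΔT L = 23.3×10⁻⁶ × 111 × 2775 = 7.177 mm.
This exceeds the 2.8 mm gap, so the wall pushes back. The portion of expansion that must be recovered elastically is δ_free − gap = 7.177 − 2.8 = 4.377 mm.
So σ = E(δ_free − g)/L = 68×10³ × 4.377/2775 = 107.3 MPa.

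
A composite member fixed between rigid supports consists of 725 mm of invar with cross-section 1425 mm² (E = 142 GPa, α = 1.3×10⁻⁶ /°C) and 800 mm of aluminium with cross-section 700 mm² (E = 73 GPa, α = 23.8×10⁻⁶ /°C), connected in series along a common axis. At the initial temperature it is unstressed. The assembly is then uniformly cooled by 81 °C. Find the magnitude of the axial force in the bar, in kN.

With the walls removed the bar would change length by δ_free = Σ αᵢΔT Lᵢ = 1.3×10⁻⁶×81×725 + 23.8×10⁻⁶×81×800 = 1.619 mm.
The rigid supports impose zero overall length change; the single axial force P common to all segments must satisfy P Σ Lᵢ/(AᵢEᵢ) = δ_free.
The series flexibility is Σ Lᵢ/(AᵢEᵢ) = 725/(1425×142×10³) + 800/(700×73×10³) = 1.924×10⁻⁵ mm/N.
So P = 1.619 / 1.924×10⁻⁵ = 84.13 kN, tensile.

P ≈ 84.1 kN (tensile)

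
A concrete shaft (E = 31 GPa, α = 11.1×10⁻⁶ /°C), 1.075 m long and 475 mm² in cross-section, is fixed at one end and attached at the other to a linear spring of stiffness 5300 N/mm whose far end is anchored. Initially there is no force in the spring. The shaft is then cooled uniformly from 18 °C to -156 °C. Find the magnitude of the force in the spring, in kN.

The unrestrained thermal change is αΔT L = 11.1×10⁻⁶ × 174 × 1075 = 2.076 mm.
Let P be the tensile force in the spring. The shaft extends elastically by PL/(AE) and the spring stretches by P/k; together these equal δ_free.
So P = δ_free / [L/(AE) + 1/k] = 2.076 / [ 1075/(475×31×10³) + 1/(5300) ].
P = 2.076 / 0.0002617 = 7934 N.

P ≈ 7.93 kN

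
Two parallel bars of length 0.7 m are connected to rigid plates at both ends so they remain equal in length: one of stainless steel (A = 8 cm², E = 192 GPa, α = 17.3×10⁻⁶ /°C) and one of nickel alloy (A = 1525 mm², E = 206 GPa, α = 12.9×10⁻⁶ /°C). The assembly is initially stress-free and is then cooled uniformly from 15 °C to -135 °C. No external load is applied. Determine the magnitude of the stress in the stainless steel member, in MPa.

σ ≈ 85.1 MPa (tensile)

Equilibrium of a rigid end plate with no external load gives equal and opposite internal forces ±P in the two members. Since α_{stainless steel} > α_{nickel alloy}, cooling drives the stainless steel into tension and the nickel alloy into compression.
Compatibility of the two members (thermal + elastic change equal): (α₁ − α₂)ΔT = P·[1/(A₁E₁) + 1/(A₂E₂)].
|α₁ − α₂|·ΔT = 4.4×10⁻⁶ × 150 = 0.00066.
1/(A₁E₁) + 1/(A₂E₂) = 1/(800×192×10³) + 1/(1525×206×10³) = 9.694×10⁻⁹ N⁻¹.
So P = 0.00066 / 9.694×10⁻⁹ = 68.09 kN.
σ_{stainless steel} = P/A₁ = 68090/800 = 85.11 MPa, tensile.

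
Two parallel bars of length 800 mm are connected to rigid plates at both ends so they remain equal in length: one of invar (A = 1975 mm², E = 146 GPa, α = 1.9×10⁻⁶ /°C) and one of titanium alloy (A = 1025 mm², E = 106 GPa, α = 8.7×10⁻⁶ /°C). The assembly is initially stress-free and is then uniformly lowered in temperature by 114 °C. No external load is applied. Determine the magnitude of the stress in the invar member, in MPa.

σ ≈ 31 MPa (compressive)

Both members must finish at the same length. With the larger α, the titanium alloy tends to over-contract; the plates restrain it, putting the titanium alloy in tension and the invar in compression. With no external load the two internal forces are equal and opposite, magnitude P.
Equating the net (thermal + elastic) strains gives |α₁ − α₂|·ΔT = P·[1/(A₁E₁) + 1/(A₂E₂)].
|α₁ − α₂|·ΔT = 6.8×10⁻⁶ × 114 = 0.0007752.
1/(A₁E₁) + 1/(A₂E₂) = 1/(1975×146×10³) + 1/(1025×106×10³) = 1.267×10⁻⁸ N⁻¹.
P = 0.0007752 / 1.267×10⁻⁸ = 61170 N = 61.17 kN.
σ_{invar} = P/A₁ = 61170/1975 = 30.97 MPa, compressive.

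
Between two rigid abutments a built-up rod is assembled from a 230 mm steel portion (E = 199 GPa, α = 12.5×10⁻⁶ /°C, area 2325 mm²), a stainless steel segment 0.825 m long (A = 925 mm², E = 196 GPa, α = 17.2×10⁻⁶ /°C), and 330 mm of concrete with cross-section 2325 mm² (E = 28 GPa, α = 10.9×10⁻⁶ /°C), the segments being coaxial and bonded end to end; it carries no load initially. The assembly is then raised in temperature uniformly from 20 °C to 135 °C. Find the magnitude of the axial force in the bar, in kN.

Free thermal expansion of the whole bar: Σ αᵢΔT Lᵢ = 12.5×10⁻⁶×115×230 + 17.2×10⁻⁶×115×825 + 10.9×10⁻⁶×115×330 = 2.376 mm.
The walls prevent any net length change, so an axial force P (same in every segment) develops. Compatibility: P · Σ Lᵢ/(AᵢEᵢ) = δ_free.
Σ Lᵢ/(AᵢEᵢ) = 230/(2325×199×10³) + 825/(925×196×10³) + 330/(2325×28×10³) = 1.012×10⁻⁵ mm/N.
So P = 2.376 / 1.012×10⁻⁵ = 234.9 kN, compressive.

P ≈ 235 kN (compressive)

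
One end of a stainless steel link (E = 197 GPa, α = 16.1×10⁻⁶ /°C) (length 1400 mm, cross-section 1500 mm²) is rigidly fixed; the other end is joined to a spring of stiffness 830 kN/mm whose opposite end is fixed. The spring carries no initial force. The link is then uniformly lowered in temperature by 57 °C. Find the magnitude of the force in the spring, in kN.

P ≈ 216 kN

Free thermal contraction: δ_free = αΔT L = 16.1×10⁻⁶ × 57 × 1400 = 1.285 mm.
Let P be the tensile force in the spring. The link extends elastically by PL/(AE) and the spring stretches by P/k; together these equal δ_free.
So P = δ_free / [L/(AE) + 1/k] = 1.285 / [ 1400/(1500×197×10³) + 1/(830×10³) ].
P = 1.285 / 5.943×10⁻⁶ = 216200 N.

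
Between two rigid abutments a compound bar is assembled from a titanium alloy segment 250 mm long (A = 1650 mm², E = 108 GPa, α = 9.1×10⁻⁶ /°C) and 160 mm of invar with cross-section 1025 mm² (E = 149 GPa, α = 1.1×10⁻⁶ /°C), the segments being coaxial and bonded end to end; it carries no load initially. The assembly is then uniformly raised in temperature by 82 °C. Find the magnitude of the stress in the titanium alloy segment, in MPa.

Free thermal expansion of the whole bar: Σ αᵢΔT Lᵢ = 9.1×10⁻⁶×82×250 + 1.1×10⁻⁶×82×160 = 0.201 mm.
Since the ends are fixed, an axial force P builds up, equal in every segment, with P · Σ Lᵢ/(AᵢEᵢ) = δ_free.
The series flexibility is Σ Lᵢ/(AᵢEᵢ) = 250/(1650×108×10³) + 160/(1025×149×10³) = 2.451×10⁻⁶ mm/N.
Hence P = δ_free / Σ(L/AE) = 0.201/2.451×10⁻⁶ = 82.01 kN (compressive).
σ_{titanium alloy} = P / A = 82010 / 1650 = 49.71 MPa.

σ ≈ 49.7 MPa (compressive)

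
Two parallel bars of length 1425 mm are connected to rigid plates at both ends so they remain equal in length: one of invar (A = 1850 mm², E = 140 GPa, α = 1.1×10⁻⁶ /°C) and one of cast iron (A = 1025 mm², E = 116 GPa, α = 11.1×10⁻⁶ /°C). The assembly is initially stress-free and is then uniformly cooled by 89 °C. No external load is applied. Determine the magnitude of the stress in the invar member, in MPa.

σ ≈ 39.2 MPa (compressive)

The cast iron has the larger α, so on cooling it would change length more than the invar if both were free. The rigid plates force a common final length, so the cast iron is put into tension and the invar into compression, with equal and opposite forces P (no external load).
Setting the final lengths equal and cancelling L: (α₁ − α₂)ΔT = P/(A₁E₁) + P/(A₂E₂).
|α₁ − α₂|·ΔT = 10×10⁻⁶ × 89 = 0.00089.
1/(A₁E₁) + 1/(A₂E₂) = 1/(1850×140×10³) + 1/(1025×116×10³) = 1.227×10⁻⁸ N⁻¹.
P = 0.00089 / 1.227×10⁻⁸ = 72530 N = 72.53 kN.
σ_{invar} = P/A₁ = 72530/1850 = 39.2 MPa, compressive.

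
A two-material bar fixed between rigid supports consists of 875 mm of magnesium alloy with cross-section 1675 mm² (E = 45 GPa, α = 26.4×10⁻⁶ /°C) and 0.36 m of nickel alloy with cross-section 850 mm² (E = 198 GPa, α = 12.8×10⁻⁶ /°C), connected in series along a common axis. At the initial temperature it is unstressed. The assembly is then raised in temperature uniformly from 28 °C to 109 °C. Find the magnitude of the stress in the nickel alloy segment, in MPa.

With the walls removed the bar would change length by δ_free = Σ αᵢΔT Lᵢ = 26.4×10⁻⁶×81×875 + 12.8×10⁻⁶×81×360 = 2.244 mm.
The walls prevent any net length change, so an axial force P (same in every segment) develops. Compatibility: P · Σ Lᵢ/(AᵢEᵢ) = δ_free.
The series flexibility is Σ Lᵢ/(AᵢEᵢ) = 875/(1675×45×10³) + 360/(850×198×10³) = 1.375×10⁻⁵ mm/N.
Hence P = δ_free / Σ(L/AE) = 2.244/1.375×10⁻⁵ = 163.3 kN (compressive).
σ_{nickel alloy} = P / A = 163300 / 850 = 192.1 MPa.

σ ≈ 192 MPa (compressive)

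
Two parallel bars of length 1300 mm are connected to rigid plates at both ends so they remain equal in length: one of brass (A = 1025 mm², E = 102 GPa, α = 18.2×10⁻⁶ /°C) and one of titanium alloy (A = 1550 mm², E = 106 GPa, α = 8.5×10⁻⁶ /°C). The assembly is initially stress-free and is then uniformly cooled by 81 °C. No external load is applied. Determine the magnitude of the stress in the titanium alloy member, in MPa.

The brass has the larger α, so on cooling it would change length more than the titanium alloy if both were free. The rigid plates force a common final length, so the brass is put into tension and the titanium alloy into compression, with equal and opposite forces P (no external load).
Compatibility of the two members (thermal + elastic change equal): (α₁ − α₂)ΔT = P·[1/(A₁E₁) + 1/(A₂E₂)].
|α₁ − α₂|·ΔT = 9.7×10⁻⁶ × 81 = 0.0007857.
1/(A₁E₁) + 1/(A₂E₂) = 1/(1025×102×10³) + 1/(1550×106×10³) = 1.565×10⁻⁸ N⁻¹.
So P = 0.0007857 / 1.565×10⁻⁸ = 50.2 kN.
σ_{titanium alloy} = P/A₂ = 50200/1550 = 32.39 MPa, compressive.

σ ≈ 32.4 MPa (compressive)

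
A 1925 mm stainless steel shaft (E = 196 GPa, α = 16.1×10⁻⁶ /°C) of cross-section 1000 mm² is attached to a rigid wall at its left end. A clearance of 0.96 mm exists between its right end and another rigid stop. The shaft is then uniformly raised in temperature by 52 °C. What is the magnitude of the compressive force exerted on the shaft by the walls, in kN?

Free thermal elongation = αΔT L = 16.1×10⁻⁶ × 52 × 1925 = 1.612 mm.
After closing the 0.96 mm clearance, 1.612 − 0.96 = 0.6516 mm of expansion remains to be suppressed by the wall.
So σ = E(δ_free − g)/L = 196×10³ × 0.6516/1925 = 66.35 MPa.
Force on the wall = σA = 66.35 × 1000 mm² = 66.35 kN.

P ≈ 66.3 kN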